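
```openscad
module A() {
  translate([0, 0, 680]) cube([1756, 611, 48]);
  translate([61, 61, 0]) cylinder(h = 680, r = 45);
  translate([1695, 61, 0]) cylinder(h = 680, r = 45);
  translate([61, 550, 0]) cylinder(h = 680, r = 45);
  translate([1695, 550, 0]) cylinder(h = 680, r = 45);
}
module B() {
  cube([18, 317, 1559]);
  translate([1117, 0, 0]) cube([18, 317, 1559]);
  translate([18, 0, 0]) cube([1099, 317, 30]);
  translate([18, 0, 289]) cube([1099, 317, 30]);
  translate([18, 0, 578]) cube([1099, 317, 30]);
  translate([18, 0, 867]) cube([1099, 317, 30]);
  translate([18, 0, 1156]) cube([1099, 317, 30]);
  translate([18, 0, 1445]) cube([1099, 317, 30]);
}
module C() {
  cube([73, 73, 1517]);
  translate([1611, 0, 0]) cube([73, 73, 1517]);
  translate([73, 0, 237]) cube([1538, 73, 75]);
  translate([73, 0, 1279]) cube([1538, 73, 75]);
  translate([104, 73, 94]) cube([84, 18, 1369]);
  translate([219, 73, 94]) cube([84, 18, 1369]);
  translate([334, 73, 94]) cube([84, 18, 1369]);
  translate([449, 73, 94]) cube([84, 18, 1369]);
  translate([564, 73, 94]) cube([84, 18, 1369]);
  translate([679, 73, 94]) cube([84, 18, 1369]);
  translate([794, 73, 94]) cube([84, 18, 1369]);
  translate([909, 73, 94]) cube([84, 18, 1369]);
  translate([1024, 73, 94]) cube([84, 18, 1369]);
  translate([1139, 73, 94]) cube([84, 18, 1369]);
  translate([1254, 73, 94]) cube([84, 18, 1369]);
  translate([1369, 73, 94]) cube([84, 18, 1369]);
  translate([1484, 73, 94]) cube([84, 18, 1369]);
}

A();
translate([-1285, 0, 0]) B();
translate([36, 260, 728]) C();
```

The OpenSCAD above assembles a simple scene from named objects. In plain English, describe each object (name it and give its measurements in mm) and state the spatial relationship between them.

A is a table with a 1756×611 mm rectangular top, 48 mm thick, top surface at z = 728 mm, supported by four round legs of 90 mm diameter, each leg's bounding box inset 16 mm from the nearest pair of top edges, running from the floor.

B is a bookshelf 1135 mm wide overall, 317 mm deep and 1559 mm tall. The two sides are 18 mm thick vertical panels. 6 horizontal shelves of 30 mm thickness span between the inner faces of the sides; the lowest shelf sits on the floor and shelves are stacked with a clear vertical gap of 259 mm between each pair.

C is a fence section. Two 73×73 mm posts, 1517 mm tall, stand on the floor with a clear span of 1538 mm between their inner faces. Two horizontal rails of 73×75 mm section span the gap between the posts with their undersides at z = 237 mm and z = 1279 mm, flush with the posts' −y face. 13 pickets, each 84 mm wide, 18 mm thick and 1369 mm tall, are fixed to the +y face of the rails with their bottoms at z = 94 mm, evenly spaced across the span with equal gaps (rounded down to the nearest mm) at the −x end and between each pair — any rounding remainder accumulates at the +x end.

The bookshelf is on the floor beside the table on its −x side. The fence section is on top of the table, centred.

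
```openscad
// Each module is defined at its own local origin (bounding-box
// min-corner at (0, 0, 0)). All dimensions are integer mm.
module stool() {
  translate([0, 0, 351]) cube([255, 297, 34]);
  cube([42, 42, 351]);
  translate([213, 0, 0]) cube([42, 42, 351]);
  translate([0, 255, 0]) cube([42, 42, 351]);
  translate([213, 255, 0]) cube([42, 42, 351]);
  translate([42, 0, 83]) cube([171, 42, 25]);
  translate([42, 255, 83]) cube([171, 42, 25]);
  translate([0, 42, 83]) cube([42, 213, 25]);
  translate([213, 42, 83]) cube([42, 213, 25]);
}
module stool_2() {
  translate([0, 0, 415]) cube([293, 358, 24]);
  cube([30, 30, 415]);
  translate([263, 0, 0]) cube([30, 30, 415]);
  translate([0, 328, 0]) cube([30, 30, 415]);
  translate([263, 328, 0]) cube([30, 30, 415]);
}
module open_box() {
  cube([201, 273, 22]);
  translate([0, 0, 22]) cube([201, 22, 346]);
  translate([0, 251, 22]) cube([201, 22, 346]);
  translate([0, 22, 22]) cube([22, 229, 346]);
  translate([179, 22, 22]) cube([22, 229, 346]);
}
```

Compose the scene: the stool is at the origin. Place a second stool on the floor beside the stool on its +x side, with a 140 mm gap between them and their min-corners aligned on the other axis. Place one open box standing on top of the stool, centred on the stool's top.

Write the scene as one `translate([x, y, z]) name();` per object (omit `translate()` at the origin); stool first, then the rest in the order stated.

stool();
translate([395, 0, 0]) stool_2();
translate([27, 12, 385]) open_box();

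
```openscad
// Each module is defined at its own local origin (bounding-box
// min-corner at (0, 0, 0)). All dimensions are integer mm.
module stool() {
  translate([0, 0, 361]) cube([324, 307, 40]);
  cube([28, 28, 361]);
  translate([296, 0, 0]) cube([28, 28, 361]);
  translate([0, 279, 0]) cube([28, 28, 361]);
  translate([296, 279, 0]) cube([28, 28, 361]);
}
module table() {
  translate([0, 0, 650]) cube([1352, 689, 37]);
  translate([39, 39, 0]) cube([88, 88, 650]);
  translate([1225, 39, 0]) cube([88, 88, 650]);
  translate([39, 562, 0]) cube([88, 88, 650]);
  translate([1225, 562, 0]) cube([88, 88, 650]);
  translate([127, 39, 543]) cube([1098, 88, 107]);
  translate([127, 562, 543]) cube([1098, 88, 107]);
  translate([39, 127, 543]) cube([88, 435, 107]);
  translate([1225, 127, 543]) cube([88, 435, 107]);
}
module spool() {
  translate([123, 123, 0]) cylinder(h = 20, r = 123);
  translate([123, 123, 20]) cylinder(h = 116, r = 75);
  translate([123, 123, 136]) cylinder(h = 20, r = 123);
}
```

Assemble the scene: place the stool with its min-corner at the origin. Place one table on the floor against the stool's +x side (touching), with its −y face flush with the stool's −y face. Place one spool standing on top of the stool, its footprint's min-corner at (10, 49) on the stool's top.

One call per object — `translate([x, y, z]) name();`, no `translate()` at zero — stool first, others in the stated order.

stool();
translate([324, 0, 0]) table();
translate([10, 49, 401]) spool();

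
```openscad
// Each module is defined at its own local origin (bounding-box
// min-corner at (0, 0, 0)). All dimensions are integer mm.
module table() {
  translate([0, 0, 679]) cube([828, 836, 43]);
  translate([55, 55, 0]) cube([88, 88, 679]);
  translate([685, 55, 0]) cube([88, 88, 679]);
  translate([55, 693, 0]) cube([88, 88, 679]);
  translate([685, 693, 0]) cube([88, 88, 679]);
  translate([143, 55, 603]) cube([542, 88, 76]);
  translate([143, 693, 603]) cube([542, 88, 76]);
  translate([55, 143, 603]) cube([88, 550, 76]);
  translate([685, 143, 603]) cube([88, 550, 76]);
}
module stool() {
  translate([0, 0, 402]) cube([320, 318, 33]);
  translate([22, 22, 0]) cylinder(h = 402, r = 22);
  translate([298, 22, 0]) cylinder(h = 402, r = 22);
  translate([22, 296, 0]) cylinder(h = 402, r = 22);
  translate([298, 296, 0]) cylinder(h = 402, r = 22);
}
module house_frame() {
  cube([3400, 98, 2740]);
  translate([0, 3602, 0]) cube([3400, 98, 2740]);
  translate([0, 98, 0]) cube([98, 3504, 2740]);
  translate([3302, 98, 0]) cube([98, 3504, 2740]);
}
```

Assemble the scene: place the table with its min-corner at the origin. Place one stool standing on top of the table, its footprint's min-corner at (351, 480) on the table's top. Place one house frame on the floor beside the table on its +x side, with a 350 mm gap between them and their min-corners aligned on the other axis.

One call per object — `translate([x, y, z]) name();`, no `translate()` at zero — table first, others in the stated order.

table();
translate([351, 480, 722]) stool();
translate([1178, 0, 0]) house_frame();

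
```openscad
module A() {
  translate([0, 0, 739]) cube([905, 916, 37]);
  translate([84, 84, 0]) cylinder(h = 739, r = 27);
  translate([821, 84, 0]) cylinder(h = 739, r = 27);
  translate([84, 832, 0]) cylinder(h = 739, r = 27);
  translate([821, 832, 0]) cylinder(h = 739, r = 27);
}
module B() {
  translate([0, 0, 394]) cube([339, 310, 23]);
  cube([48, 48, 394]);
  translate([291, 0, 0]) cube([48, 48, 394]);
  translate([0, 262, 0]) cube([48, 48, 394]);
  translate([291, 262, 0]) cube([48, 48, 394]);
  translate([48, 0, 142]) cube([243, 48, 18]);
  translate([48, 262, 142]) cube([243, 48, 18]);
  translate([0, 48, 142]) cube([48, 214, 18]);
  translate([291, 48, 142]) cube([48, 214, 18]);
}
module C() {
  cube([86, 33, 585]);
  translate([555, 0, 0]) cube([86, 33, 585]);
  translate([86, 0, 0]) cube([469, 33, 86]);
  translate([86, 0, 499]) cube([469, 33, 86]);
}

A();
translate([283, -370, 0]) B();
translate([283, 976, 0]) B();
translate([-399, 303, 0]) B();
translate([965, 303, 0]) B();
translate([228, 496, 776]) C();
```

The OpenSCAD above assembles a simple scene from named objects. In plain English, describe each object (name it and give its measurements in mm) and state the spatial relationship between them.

A is a table: top 905 mm (x) × 916 mm (y), 37 mm thick, upper face at z = 776 mm, on four round legs of 54 mm diameter, each leg's bounding box inset 57 mm from the nearest pair of top edges, running from z = 0 to the bottom of the top.

B is a simple wooden stool: a rectangular seat 339 mm (x) by 310 mm (y), 23 mm thick, top face at z = 417 mm, on four square legs, each 48×48 mm in cross-section. The legs rest on z = 0, each flush with a corner of the seat. Four stretchers, 48 mm wide and 18 mm tall, connect adjacent legs with their undersides at z = 142 mm, each running between the inner faces of the legs it joins and aligned with the legs' outer faces on the other axis.

C is a rectangular picture frame lying in the x–z plane (depth along y). The opening is 469 mm wide (x) by 413 mm tall (z), surrounded by a border 86 mm wide on all four sides. The frame is 33 mm deep and is made of two full-height vertical stiles with two horizontal rails fitted between them.

Four stools sit around the table at the −y, +y, −x, +x sides. The picture frame is on top of the table.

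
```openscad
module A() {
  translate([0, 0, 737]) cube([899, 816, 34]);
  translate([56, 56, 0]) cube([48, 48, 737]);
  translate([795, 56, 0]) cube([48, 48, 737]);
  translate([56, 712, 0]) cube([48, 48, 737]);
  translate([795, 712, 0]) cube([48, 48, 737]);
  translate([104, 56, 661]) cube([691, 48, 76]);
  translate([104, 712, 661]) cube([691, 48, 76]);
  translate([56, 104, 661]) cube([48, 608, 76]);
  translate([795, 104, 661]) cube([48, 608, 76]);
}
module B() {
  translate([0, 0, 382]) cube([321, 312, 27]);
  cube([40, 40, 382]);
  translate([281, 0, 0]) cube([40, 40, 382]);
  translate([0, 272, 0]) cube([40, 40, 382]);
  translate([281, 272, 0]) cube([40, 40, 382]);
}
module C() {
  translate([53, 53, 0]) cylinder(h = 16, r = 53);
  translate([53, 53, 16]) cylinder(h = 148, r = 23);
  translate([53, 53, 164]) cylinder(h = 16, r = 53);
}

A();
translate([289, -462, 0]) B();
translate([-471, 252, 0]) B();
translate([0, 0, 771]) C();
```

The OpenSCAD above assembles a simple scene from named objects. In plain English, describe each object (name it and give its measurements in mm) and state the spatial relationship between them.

A is a rectangular dining table. The top is 899×816×34 mm with its upper surface at z = 771 mm. It stands on four 48×48 mm square legs, each inset 56 mm from the nearest pair of top edges, running from the floor to the underside of the top. Four apron rails, 48 mm thick and 76 mm tall, run between adjacent legs with their top edges flush with the underside of the top and their outer faces flush with the legs' outer faces.

B is a four-legged stool. The seat is 321×312 mm, 27 mm thick, top at z = 409 mm. It stands on four square legs, each 40×40 mm in cross-section, from z = 0 to the seat underside, each flush with a corner of the seat.

C is a spool: two coaxial disc flanges of radius 53 mm and thickness 16 mm, joined by a core cylinder of radius 23 mm and height 148 mm. The lower flange rests on z = 0 and the three cylinders share a vertical axis.

Two stools sit around the table at the −y, −x sides. The spool is on top of the table.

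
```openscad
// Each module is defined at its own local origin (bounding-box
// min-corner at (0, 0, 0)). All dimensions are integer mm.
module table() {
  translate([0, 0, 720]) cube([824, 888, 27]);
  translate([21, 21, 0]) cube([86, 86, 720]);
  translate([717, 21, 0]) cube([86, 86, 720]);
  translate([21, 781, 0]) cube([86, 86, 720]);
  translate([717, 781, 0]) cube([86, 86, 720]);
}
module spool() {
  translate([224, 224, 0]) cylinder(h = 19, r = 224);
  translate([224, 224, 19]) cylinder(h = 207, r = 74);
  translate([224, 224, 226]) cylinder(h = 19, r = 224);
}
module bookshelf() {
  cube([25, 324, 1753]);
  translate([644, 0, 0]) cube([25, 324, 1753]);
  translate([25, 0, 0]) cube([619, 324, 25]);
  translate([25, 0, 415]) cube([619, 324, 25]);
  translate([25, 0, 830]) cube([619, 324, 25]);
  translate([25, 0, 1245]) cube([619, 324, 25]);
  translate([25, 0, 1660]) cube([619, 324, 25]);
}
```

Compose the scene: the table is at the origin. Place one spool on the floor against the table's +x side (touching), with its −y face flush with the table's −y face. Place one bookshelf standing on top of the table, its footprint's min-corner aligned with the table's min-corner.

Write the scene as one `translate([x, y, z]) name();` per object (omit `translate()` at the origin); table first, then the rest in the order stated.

table();
translate([824, 0, 0]) spool();
translate([0, 0, 747]) bookshelf();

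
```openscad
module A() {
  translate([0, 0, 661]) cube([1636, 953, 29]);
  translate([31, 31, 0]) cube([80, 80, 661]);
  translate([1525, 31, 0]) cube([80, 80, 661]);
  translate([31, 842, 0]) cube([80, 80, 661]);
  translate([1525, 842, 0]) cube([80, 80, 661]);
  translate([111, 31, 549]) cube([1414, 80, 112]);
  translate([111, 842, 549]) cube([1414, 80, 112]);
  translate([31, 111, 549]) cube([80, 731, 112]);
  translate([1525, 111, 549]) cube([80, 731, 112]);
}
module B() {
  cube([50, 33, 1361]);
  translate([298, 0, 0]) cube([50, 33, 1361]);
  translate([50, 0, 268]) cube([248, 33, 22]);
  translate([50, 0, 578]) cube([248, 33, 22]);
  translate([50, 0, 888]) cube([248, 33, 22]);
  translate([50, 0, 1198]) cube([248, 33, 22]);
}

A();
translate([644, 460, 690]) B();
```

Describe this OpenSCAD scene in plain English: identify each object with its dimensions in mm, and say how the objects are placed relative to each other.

A is a table with a 1636×953 mm rectangular top, 29 mm thick, top surface at z = 690 mm, supported by four 80×80 mm square legs, each inset 31 mm from the nearest pair of top edges, running from the floor. Four apron rails, 80 mm thick and 112 mm tall, run between adjacent legs with their top edges flush with the underside of the top and their outer faces flush with the legs' outer faces.

B is a straight ladder. Two 50×33 mm vertical rails, 1361 mm tall, stand 348 mm apart (outside-to-outside) with their front faces coplanar on the −y side. 4 rungs, each 33 mm deep and 22 mm tall, span between the inner faces of the rails, front faces flush with the rails. The lowest rung's underside is at z = 268 mm and rungs are spaced 310 mm apart (underside to underside).

The ladder is on top of the table, centred.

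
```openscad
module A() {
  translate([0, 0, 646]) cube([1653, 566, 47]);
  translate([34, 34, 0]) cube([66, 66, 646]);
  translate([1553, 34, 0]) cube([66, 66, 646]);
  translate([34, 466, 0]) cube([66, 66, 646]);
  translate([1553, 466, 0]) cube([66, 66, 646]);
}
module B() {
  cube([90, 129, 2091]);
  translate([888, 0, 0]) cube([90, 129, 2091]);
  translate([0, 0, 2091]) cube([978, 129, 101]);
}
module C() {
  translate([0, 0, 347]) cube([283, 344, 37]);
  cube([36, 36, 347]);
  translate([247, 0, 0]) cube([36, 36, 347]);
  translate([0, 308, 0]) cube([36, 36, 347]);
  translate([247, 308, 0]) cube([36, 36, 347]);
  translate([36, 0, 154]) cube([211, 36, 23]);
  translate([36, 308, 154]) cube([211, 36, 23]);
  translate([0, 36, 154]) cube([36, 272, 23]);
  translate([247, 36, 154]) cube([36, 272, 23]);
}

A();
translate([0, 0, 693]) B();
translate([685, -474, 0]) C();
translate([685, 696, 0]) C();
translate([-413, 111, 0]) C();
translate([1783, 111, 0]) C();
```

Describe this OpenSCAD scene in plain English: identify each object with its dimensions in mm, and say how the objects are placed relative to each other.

A is a table with a 1653×566 mm rectangular top, 47 mm thick, top surface at z = 693 mm, supported by four 66×66 mm square legs, each inset 34 mm from the nearest pair of top edges, running from the floor.

B is a rectangular door frame: two vertical jambs of 90×129 mm section, 2091 mm tall, with a clear opening 798 mm wide between their inner faces. A header 101 mm tall and 129 mm deep lies on top of the jambs and spans the full outside width.

C is a four-legged stool. The seat is 283×344 mm, 37 mm thick, top at z = 384 mm. It stands on four square legs, each 36×36 mm in cross-section, from z = 0 to the seat underside, each flush with a corner of the seat. Four stretchers, 36 mm wide and 23 mm tall, connect adjacent legs with their undersides at z = 154 mm, each running between the inner faces of the legs it joins and aligned with the legs' outer faces on the other axis.

The door frame is on top of the table. Four stools sit around the table at the −y, +y, −x, +x sides.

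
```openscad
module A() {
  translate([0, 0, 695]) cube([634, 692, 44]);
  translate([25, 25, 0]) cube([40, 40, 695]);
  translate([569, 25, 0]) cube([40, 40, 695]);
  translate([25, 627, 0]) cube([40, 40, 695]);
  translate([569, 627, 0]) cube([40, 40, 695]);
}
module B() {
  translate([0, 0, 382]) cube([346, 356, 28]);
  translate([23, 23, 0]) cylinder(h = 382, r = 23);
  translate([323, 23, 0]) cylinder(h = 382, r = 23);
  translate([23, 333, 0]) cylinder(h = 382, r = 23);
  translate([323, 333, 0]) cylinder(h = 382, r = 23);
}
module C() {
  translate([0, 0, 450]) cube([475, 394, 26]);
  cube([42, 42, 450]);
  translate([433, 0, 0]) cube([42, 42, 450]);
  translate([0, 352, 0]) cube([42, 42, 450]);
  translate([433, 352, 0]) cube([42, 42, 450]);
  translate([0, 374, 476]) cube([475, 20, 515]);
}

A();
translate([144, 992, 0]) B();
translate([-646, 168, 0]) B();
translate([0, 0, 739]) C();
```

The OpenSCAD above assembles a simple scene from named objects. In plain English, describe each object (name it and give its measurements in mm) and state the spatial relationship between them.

A is a table with a 634×692 mm rectangular top, 44 mm thick, top surface at z = 739 mm, supported by four 40×40 mm square legs, each inset 25 mm from the nearest pair of top edges, running from the floor.

B is a four-legged stool. The seat is 346×356 mm, 28 mm thick, top at z = 410 mm. It stands on four round legs, each 46 mm in diameter, from z = 0 to the seat underside, each leg's axis is inset half a diameter from the nearest pair of seat edges (so the leg's bounding box is flush with the corner).

C is a chair: 475×394 mm seat, 26 mm thick, top at z = 476 mm, on four 42 mm square corner legs flush with the seat edges. A 20 mm thick backrest slab spans the full seat width, extending 515 mm above the seat top, its back face flush with the seat's +y edge.

Two stools sit around the table at the +y, −x sides. The chair is on top of the table.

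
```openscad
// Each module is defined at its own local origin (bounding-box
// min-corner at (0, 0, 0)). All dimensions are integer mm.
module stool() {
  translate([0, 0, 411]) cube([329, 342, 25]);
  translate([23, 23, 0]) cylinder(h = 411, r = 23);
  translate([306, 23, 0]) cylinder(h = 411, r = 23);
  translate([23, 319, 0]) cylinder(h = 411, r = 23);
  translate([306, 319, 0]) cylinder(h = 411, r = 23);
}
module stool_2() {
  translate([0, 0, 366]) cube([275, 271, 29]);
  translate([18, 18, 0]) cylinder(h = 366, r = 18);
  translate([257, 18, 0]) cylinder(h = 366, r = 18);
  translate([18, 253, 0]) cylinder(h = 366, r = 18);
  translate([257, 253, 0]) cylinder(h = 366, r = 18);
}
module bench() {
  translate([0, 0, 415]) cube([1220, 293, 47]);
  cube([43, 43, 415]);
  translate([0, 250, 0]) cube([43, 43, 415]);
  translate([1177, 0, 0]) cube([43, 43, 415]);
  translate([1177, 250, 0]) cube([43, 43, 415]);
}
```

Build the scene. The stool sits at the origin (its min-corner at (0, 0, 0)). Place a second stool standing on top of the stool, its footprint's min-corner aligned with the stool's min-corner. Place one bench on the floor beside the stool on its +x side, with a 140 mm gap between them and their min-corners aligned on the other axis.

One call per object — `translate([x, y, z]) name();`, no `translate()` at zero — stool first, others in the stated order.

stool();
translate([0, 0, 436]) stool_2();
translate([469, 0, 0]) bench();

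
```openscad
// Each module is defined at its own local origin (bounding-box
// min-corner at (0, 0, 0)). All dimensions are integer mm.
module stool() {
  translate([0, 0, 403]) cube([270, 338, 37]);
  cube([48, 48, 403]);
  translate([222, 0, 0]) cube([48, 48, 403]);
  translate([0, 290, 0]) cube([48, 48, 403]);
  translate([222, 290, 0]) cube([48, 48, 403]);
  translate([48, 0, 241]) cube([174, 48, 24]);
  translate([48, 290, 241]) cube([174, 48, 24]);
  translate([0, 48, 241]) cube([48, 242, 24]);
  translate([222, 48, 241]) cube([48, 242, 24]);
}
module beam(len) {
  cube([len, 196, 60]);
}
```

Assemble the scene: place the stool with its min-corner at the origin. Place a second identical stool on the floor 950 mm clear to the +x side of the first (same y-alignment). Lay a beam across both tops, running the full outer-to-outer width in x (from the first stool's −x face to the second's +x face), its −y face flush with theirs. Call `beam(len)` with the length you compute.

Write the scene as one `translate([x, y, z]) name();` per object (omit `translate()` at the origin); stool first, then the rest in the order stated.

stool();
translate([1220, 0, 0]) stool();
translate([0, 0, 440]) beam(1490);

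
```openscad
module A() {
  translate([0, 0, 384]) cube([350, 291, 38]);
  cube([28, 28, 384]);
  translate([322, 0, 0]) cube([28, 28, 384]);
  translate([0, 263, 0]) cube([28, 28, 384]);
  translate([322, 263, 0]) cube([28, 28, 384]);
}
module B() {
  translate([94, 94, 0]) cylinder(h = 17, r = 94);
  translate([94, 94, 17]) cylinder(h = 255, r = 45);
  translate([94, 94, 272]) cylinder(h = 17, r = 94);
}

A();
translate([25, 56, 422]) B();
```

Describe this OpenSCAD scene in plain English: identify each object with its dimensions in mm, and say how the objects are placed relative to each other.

A is a four-legged stool. The seat is a 350×291×38 mm slab whose top surface is at z = 422 mm; four square legs, each 28×28 mm in cross-section, run from the floor (z = 0) to the underside of the seat, each flush with a corner of the seat.

B is a spool: two coaxial disc flanges of radius 94 mm and thickness 17 mm, joined by a core cylinder of radius 45 mm and height 255 mm. The lower flange rests on z = 0 and the three cylinders share a vertical axis.

The spool is on top of the stool.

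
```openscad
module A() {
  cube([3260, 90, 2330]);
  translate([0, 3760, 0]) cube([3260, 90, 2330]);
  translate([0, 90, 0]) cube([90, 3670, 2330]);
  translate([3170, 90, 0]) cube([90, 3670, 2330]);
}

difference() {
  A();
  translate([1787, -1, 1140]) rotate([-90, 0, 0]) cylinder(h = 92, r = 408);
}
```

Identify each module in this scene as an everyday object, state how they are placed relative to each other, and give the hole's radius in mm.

The subtracted cylinder has r = 408 mm.

A is a house frame. The house frame has a circular hole through its front wall. The hole's radius is 408 mm.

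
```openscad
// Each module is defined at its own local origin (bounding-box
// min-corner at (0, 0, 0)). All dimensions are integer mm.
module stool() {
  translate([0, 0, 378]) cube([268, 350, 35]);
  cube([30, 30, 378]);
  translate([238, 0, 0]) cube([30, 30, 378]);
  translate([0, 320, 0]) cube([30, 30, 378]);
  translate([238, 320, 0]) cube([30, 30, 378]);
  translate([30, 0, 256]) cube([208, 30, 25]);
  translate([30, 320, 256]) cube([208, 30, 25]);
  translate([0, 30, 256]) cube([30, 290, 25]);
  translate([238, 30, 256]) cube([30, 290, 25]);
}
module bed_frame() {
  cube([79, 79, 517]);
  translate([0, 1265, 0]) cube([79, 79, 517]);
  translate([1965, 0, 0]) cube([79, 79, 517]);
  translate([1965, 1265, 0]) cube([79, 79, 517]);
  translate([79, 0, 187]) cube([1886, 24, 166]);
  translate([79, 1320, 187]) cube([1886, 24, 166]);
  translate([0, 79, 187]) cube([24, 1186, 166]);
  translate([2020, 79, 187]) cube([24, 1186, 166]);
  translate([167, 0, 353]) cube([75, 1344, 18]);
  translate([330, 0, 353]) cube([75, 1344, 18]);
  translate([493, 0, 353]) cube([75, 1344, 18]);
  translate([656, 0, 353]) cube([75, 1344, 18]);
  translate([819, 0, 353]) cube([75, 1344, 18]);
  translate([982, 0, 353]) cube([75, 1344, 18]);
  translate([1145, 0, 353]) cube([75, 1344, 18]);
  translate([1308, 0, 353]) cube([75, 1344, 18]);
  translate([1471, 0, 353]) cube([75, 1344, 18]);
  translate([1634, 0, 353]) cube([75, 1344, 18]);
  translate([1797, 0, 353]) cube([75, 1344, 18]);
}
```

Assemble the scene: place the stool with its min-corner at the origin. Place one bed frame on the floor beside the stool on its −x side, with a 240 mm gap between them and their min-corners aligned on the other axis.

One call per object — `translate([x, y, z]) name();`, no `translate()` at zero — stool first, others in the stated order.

stool();
translate([-2284, 0, 0]) bed_frame();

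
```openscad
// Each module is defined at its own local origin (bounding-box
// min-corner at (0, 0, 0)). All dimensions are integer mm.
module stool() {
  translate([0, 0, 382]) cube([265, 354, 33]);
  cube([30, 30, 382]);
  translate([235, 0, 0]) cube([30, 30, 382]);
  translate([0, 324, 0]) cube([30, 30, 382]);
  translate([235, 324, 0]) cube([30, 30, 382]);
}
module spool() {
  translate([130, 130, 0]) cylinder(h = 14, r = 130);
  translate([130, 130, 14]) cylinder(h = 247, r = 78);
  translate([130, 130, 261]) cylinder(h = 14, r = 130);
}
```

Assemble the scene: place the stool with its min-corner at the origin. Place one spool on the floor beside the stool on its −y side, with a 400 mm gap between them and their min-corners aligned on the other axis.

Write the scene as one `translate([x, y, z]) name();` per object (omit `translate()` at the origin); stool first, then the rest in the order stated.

stool();
translate([0, -660, 0]) spool();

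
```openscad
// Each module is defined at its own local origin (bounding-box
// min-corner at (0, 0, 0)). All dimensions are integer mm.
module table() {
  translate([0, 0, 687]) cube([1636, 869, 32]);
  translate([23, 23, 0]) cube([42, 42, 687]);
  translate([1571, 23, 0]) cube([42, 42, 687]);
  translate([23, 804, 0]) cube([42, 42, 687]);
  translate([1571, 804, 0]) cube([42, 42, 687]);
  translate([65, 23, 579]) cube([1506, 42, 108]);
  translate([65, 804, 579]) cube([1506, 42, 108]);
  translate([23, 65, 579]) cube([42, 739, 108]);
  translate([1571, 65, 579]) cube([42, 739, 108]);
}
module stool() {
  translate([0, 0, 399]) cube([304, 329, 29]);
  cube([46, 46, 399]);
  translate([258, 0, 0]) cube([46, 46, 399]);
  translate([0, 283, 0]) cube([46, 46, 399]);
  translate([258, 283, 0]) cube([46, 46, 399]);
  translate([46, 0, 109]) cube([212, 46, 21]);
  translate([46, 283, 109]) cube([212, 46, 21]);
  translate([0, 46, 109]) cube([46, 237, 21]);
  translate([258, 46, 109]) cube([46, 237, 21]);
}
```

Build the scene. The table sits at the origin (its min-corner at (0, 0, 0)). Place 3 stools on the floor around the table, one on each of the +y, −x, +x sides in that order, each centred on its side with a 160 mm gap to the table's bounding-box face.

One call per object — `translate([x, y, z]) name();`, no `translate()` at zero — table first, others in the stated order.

table();
translate([666, 1029, 0]) stool();
translate([-464, 270, 0]) stool();
translate([1796, 270, 0]) stool();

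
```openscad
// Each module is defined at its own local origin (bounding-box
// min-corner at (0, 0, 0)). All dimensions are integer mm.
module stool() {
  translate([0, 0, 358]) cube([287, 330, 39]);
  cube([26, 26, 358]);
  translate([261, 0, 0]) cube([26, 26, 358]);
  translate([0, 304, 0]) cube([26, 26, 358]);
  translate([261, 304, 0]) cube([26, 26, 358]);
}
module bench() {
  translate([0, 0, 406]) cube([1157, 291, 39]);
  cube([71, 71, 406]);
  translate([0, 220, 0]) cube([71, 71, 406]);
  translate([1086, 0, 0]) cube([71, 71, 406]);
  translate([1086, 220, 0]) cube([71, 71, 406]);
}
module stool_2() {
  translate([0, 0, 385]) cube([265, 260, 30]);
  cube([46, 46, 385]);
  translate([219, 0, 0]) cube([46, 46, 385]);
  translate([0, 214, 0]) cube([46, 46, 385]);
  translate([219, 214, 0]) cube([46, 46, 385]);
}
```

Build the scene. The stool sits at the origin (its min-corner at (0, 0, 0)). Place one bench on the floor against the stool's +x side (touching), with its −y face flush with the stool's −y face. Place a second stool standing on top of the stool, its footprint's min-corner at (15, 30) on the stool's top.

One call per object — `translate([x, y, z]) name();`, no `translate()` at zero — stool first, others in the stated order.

stool();
translate([287, 0, 0]) bench();
translate([15, 30, 397]) stool_2();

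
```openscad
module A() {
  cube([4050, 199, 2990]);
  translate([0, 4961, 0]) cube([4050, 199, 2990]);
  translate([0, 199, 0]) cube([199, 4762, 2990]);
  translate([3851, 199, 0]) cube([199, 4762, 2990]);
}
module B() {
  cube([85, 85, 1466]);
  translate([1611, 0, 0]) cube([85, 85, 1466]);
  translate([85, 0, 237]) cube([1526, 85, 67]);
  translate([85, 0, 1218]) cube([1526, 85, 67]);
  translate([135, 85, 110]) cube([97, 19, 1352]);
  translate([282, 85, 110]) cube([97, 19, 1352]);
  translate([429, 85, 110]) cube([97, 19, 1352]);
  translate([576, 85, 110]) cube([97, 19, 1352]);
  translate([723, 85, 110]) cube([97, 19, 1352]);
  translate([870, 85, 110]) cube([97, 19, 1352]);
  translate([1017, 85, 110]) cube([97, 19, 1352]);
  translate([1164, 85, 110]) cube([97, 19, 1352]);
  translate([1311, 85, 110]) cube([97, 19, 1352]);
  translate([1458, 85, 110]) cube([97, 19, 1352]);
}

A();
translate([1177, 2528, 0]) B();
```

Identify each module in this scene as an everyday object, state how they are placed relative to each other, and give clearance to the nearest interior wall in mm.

Clearances: x = 978, y = 2329; minimum 978 mm.

A is a house frame. B is a fence section. The fence section sits inside the house frame, centred. The clearance to the nearest interior wall is 978 mm.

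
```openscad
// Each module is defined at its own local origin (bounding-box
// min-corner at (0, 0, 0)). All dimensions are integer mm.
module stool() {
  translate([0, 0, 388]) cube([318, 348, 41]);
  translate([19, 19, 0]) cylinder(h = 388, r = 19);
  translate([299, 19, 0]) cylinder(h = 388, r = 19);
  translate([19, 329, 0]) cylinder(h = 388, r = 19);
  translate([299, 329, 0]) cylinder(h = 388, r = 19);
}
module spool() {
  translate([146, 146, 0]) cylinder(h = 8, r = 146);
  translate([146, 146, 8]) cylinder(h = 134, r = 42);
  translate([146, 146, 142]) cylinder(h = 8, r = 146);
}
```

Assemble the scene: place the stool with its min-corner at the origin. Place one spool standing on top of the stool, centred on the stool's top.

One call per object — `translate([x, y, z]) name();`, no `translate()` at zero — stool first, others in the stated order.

stool();
translate([13, 28, 429]) spool();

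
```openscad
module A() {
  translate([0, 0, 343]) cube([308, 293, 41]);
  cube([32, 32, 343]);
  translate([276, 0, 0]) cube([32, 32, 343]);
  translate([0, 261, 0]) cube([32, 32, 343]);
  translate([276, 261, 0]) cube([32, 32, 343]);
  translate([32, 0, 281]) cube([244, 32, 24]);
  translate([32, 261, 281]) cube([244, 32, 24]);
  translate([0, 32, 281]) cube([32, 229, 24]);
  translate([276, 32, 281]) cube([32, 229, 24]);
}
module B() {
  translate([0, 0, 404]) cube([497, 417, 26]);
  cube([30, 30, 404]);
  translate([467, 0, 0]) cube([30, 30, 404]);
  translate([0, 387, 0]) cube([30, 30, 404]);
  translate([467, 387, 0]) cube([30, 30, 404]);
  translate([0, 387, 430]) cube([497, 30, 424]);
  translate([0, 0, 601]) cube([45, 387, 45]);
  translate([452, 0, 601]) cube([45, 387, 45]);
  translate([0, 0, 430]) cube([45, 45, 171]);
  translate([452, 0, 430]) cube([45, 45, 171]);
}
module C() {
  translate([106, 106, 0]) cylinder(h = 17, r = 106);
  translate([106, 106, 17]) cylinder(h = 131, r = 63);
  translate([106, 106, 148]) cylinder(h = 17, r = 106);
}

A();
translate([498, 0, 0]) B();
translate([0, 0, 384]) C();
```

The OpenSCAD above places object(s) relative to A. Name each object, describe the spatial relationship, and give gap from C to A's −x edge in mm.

A is a stool. B is a chair. C is a spool. The chair is on the floor beside the stool on its +x side. The spool is on top of the stool. The gap from the spool to the stool's −x edge is 0 mm.

The spool's min-x is at 0; the stool's min-x is 0; gap = 0 mm.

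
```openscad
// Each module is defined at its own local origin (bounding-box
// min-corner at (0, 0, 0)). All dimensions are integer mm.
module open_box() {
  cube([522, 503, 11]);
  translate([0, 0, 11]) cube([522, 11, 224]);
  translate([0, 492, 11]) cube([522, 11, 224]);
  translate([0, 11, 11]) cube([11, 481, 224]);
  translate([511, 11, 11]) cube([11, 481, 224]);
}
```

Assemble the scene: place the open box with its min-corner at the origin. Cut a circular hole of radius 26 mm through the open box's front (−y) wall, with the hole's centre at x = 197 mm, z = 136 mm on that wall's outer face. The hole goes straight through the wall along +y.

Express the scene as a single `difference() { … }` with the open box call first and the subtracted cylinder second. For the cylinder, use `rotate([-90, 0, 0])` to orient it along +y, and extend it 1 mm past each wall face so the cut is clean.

difference() {
  open_box();
  translate([197, -1, 136]) rotate([-90, 0, 0]) cylinder(h = 13, r = 26);
}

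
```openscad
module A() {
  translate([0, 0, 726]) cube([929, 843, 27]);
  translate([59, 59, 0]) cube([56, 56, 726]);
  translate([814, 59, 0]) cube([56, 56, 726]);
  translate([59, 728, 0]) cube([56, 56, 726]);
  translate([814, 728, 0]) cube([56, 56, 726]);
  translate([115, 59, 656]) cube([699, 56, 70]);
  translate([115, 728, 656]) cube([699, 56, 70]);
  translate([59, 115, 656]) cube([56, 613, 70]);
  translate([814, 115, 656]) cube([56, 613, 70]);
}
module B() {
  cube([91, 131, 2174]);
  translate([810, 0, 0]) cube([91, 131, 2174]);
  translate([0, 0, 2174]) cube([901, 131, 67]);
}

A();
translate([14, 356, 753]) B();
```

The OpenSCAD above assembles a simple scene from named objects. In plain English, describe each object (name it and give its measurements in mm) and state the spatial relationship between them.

A is a table: top 929 mm (x) × 843 mm (y), 27 mm thick, upper face at z = 753 mm, on four 56×56 mm square legs, each inset 59 mm from the nearest pair of top edges, running from z = 0 to the bottom of the top. Four apron rails, 56 mm thick and 70 mm tall, run between adjacent legs with their top edges flush with the underside of the top and their outer faces flush with the legs' outer faces.

B is a door frame. The clear opening is 719 mm wide and 2174 mm high. Two 91 mm wide jambs, 131 mm deep, stand either side of the opening from the floor to the top of the opening. A 67 mm thick head sits across the top of both jambs, spanning the full outside width of the frame.

The door frame is on top of the table, centred.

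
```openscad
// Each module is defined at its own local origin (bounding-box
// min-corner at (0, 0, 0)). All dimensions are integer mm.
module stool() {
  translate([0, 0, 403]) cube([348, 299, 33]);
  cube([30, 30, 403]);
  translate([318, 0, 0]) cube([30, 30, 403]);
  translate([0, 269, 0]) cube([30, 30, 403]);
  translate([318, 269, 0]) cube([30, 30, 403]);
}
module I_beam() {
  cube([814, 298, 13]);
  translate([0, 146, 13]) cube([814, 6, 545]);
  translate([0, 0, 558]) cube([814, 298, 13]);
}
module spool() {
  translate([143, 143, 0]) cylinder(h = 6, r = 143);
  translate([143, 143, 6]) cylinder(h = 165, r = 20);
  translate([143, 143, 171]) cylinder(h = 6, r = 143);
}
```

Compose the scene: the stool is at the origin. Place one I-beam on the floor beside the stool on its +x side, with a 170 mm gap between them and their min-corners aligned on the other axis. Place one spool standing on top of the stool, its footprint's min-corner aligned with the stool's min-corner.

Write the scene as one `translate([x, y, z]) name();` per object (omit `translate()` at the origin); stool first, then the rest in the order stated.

stool();
translate([518, 0, 0]) I_beam();
translate([0, 0, 436]) spool();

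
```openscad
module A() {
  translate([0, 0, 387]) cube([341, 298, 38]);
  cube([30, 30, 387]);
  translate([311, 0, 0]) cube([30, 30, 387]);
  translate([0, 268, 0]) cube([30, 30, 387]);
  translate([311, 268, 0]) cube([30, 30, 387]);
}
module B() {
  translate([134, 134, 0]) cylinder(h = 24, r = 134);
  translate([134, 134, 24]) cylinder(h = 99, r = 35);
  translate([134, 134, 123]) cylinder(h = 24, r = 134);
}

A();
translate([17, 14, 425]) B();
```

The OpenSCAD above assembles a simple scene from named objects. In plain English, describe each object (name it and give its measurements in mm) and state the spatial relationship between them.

A is a four-legged stool. The seat is 341×298 mm, 38 mm thick, top at z = 425 mm. It stands on four square legs, each 30×30 mm in cross-section, from z = 0 to the seat underside, each flush with a corner of the seat.

B is a spool: two coaxial disc flanges of radius 134 mm and thickness 24 mm, joined by a core cylinder of radius 35 mm and height 99 mm. The lower flange rests on z = 0 and the three cylinders share a vertical axis.

The spool is on top of the stool.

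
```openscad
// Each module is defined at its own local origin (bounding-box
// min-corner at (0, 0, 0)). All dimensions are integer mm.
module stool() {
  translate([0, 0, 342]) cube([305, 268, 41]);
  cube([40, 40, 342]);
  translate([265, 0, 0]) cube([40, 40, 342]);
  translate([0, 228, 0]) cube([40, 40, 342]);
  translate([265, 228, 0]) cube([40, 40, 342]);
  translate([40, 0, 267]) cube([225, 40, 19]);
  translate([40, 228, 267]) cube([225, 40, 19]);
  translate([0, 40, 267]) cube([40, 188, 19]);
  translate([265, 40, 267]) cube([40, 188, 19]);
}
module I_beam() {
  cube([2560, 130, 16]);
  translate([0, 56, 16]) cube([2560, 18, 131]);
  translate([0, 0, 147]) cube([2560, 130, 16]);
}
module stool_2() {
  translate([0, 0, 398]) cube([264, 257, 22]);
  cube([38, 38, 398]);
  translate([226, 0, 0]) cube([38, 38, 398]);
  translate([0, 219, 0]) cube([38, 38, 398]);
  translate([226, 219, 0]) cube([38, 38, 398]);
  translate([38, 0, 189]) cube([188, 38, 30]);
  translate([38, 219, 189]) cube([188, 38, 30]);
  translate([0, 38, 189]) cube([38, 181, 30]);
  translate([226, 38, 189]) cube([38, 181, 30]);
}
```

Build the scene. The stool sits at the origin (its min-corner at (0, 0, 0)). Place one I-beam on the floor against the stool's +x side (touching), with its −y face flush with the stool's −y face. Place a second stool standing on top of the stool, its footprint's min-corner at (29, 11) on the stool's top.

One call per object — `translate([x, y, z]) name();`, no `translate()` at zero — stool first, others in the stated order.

stool();
translate([305, 0, 0]) I_beam();
translate([29, 11, 383]) stool_2();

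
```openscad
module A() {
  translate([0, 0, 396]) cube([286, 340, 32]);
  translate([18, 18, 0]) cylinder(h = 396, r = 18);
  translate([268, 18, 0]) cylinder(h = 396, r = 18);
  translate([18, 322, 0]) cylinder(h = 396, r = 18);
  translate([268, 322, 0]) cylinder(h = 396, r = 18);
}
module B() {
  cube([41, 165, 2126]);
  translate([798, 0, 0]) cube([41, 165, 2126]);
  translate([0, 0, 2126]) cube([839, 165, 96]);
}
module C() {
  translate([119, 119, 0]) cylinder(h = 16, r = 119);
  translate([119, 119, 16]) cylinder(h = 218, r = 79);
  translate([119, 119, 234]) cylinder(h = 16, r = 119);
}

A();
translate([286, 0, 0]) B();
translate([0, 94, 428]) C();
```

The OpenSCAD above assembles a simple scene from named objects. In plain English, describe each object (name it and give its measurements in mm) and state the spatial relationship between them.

A is a four-legged stool. The seat is a 286×340×32 mm slab whose top surface is at z = 428 mm; four round legs, each 36 mm in diameter, run from the floor (z = 0) to the underside of the seat, each leg's axis is inset half a diameter from the nearest pair of seat edges (so the leg's bounding box is flush with the corner).

B is a rectangular door frame: two vertical jambs of 41×165 mm section, 2126 mm tall, with a clear opening 757 mm wide between their inner faces. A header 96 mm tall and 165 mm deep lies on top of the jambs and spans the full outside width.

C is a spool: two coaxial disc flanges of radius 119 mm and thickness 16 mm, joined by a core cylinder of radius 79 mm and height 218 mm. The lower flange rests on z = 0 and the three cylinders share a vertical axis.

The door frame is against the stool's +x side, with their −y faces flush. The spool is on top of the stool.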